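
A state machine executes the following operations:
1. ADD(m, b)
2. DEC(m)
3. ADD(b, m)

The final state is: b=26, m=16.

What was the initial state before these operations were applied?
b=10, m=7

Working backwards:
Final state: b=26, m=16
Before step 3 (ADD(b, m)): b=10, m=16
Before step 2 (DEC(m)): b=10, m=17
Before step 1 (ADD(m, b)): b=10, m=7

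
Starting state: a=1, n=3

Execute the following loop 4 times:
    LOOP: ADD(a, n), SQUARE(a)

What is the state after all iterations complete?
a=17555985001, n=3

Iteration trace:
Start: a=1, n=3
After iteration 1: a=16, n=3
After iteration 2: a=361, n=3
After iteration 3: a=132496, n=3
After iteration 4: a=17555985001, n=3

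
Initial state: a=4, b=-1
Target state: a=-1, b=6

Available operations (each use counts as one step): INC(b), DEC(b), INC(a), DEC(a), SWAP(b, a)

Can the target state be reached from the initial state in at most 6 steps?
Yes

Path (3 steps): INC(a) → INC(a) → SWAP(b, a)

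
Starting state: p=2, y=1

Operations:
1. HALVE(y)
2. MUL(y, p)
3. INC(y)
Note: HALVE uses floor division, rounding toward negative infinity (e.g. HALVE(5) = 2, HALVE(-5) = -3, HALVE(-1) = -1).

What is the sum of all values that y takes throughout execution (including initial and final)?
2

Values of y at each step:
Initial: y = 1
After step 1: y = 0
After step 2: y = 0
After step 3: y = 1
Sum = 1 + 0 + 0 + 1 = 2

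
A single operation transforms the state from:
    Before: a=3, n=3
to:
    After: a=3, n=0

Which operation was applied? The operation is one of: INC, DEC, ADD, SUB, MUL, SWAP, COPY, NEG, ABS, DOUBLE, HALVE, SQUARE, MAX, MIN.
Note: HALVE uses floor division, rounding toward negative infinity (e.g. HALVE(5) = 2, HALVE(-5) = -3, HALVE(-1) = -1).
SUB(n, a)

Analyzing the change:
Before: a=3, n=3
After: a=3, n=0
Variable n changed from 3 to 0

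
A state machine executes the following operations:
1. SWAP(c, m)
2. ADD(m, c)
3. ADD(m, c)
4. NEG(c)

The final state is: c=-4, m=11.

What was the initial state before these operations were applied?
c=3, m=4

Working backwards:
Final state: c=-4, m=11
Before step 4 (NEG(c)): c=4, m=11
Before step 3 (ADD(m, c)): c=4, m=7
Before step 2 (ADD(m, c)): c=4, m=3
Before step 1 (SWAP(c, m)): c=3, m=4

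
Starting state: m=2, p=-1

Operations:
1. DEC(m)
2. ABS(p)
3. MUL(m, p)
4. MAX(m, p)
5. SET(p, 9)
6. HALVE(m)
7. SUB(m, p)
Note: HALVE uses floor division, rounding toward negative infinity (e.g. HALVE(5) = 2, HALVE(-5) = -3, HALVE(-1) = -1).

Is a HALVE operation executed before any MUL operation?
No

First HALVE: step 6
First MUL: step 3
Since 6 > 3, MUL comes first.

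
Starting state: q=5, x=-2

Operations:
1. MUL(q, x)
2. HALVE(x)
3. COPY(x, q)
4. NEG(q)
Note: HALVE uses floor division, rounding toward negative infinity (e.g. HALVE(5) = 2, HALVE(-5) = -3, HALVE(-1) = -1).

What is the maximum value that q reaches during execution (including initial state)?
10

Values of q at each step:
Initial: q = 5
After step 1: q = -10
After step 2: q = -10
After step 3: q = -10
After step 4: q = 10 ← maximum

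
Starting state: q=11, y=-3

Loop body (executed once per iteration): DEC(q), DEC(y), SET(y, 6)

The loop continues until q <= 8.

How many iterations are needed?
3

Tracing iterations:
Initial: q=11, y=-3
After iteration 1: q=10, y=6
After iteration 2: q=9, y=6
After iteration 3: q=8, y=6
q <= 8 now holds, so the loop exits after 3 iterations.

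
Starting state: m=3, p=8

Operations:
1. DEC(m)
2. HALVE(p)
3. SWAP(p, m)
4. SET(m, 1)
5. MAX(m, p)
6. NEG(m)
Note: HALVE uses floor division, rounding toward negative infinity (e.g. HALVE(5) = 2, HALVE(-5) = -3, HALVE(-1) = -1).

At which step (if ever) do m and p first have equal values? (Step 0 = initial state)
Step 5

m and p first become equal after step 5.

Comparing values at each step:
Initial: m=3, p=8
After step 1: m=2, p=8
After step 2: m=2, p=4
After step 3: m=4, p=2
After step 4: m=1, p=2
After step 5: m=2, p=2 ← equal!
After step 6: m=-2, p=2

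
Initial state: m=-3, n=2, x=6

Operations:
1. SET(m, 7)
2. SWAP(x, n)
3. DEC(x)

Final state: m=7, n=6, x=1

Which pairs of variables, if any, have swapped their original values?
None

Comparing initial and final values:
m: -3 → 7
x: 6 → 1
n: 2 → 6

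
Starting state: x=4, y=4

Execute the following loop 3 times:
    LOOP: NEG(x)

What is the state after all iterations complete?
x=-4, y=4

Iteration trace:
Start: x=4, y=4
After iteration 1: x=-4, y=4
After iteration 2: x=4, y=4
After iteration 3: x=-4, y=4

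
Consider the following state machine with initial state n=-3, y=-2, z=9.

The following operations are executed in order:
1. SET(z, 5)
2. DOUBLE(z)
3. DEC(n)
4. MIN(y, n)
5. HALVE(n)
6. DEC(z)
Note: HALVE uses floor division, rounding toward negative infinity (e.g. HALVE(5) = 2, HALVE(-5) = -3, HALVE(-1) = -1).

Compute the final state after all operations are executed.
{n: -2, y: -4, z: 9}

Step-by-step execution:
Initial: n=-3, y=-2, z=9
After step 1 (SET(z, 5)): n=-3, y=-2, z=5
After step 2 (DOUBLE(z)): n=-3, y=-2, z=10
After step 3 (DEC(n)): n=-4, y=-2, z=10
After step 4 (MIN(y, n)): n=-4, y=-4, z=10
After step 5 (HALVE(n)): n=-2, y=-4, z=10
After step 6 (DEC(z)): n=-2, y=-4, z=9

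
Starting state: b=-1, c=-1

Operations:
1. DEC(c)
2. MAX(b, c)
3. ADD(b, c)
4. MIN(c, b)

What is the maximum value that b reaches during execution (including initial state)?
-1

Values of b at each step:
Initial: b = -1 ← maximum
After step 1: b = -1
After step 2: b = -1
After step 3: b = -3
After step 4: b = -3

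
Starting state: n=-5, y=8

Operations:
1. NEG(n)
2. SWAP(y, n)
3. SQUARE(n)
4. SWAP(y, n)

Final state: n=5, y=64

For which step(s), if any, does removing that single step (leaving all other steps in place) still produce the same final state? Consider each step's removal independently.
None - removing any single step changes the final result

Testing removal of each single step:
Without step 1: final = n=-5, y=64 (different)
Without step 2: final = n=8, y=25 (different)
Without step 3: final = n=5, y=8 (different)
Without step 4: final = n=64, y=5 (different)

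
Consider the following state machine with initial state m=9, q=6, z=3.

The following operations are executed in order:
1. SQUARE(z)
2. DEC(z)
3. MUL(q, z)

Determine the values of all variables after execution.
{m: 9, q: 48, z: 8}

Step-by-step execution:
Initial: m=9, q=6, z=3
After step 1 (SQUARE(z)): m=9, q=6, z=9
After step 2 (DEC(z)): m=9, q=6, z=8
After step 3 (MUL(q, z)): m=9, q=48, z=8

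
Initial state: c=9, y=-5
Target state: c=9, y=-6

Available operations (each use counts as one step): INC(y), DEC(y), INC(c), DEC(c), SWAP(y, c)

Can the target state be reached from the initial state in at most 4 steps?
Yes

Path (1 step): DEC(y)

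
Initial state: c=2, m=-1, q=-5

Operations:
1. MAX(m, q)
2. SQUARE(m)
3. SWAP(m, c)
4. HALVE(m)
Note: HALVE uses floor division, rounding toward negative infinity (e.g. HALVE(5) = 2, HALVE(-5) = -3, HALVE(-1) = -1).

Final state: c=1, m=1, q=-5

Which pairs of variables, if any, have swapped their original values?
None

Comparing initial and final values:
q: -5 → -5
c: 2 → 1
m: -1 → 1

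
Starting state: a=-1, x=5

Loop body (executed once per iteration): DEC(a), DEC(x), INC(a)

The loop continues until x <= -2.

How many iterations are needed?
7

Tracing iterations:
Initial: a=-1, x=5
After iteration 1: a=-1, x=4
After iteration 2: a=-1, x=3
After iteration 3: a=-1, x=2
After iteration 4: a=-1, x=1
After iteration 5: a=-1, x=0
After iteration 6: a=-1, x=-1
After iteration 7: a=-1, x=-2
x <= -2 now holds, so the loop exits after 7 iterations.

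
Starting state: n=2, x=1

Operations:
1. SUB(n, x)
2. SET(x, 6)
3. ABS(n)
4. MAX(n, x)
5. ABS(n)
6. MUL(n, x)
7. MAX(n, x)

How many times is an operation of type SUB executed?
1

Counting SUB operations:
Step 1: SUB(n, x) ← SUB
Total: 1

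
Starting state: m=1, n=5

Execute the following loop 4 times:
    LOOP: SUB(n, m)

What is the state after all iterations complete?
m=1, n=1

Iteration trace:
Start: m=1, n=5
After iteration 1: m=1, n=4
After iteration 2: m=1, n=3
After iteration 3: m=1, n=2
After iteration 4: m=1, n=1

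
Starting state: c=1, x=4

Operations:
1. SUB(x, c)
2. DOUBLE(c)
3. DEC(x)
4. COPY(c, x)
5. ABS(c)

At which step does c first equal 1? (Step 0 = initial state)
Step 0

Tracing c:
Initial: c = 1 ← first occurrence
After step 1: c = 1
After step 2: c = 2
After step 3: c = 2
After step 4: c = 2
After step 5: c = 2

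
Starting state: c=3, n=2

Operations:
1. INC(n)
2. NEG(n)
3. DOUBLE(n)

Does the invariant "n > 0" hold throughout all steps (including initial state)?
No, violated after step 2

The invariant is violated after step 2.

State at each step:
Initial: c=3, n=2
After step 1: c=3, n=3
After step 2: c=3, n=-3
After step 3: c=3, n=-6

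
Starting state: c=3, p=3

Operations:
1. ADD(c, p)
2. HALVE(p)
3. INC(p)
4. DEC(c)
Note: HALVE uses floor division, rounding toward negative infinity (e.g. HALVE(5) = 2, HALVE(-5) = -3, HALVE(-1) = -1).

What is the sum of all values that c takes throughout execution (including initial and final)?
26

Values of c at each step:
Initial: c = 3
After step 1: c = 6
After step 2: c = 6
After step 3: c = 6
After step 4: c = 5
Sum = 3 + 6 + 6 + 6 + 5 = 26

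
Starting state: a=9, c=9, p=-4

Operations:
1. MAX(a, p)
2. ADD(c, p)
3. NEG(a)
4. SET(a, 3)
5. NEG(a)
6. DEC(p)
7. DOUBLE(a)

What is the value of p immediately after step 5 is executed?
p = -4

Tracing p through execution:
Initial: p = -4
After step 1 (MAX(a, p)): p = -4
After step 2 (ADD(c, p)): p = -4
After step 3 (NEG(a)): p = -4
After step 4 (SET(a, 3)): p = -4
After step 5 (NEG(a)): p = -4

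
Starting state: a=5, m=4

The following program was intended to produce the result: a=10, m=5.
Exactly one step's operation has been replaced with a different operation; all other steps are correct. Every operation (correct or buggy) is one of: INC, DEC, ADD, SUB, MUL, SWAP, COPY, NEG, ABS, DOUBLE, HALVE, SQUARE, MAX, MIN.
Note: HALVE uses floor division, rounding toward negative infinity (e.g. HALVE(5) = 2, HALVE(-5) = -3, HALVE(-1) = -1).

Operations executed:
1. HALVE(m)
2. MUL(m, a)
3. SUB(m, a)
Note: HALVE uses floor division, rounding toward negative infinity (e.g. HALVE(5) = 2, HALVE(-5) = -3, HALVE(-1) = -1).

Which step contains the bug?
Step 3

Trace with buggy code:
Initial: a=5, m=4
After step 1: a=5, m=2
After step 2: a=5, m=10
After step 3: a=5, m=5
Actual final a=5, m=5 ≠ expected a=10, m=5.
Step 3 is the only position where a single-operation replacement can produce the expected result.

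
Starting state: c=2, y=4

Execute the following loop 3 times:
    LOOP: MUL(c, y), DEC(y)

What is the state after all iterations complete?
c=48, y=1

Iteration trace:
Start: c=2, y=4
After iteration 1: c=8, y=3
After iteration 2: c=24, y=2
After iteration 3: c=48, y=1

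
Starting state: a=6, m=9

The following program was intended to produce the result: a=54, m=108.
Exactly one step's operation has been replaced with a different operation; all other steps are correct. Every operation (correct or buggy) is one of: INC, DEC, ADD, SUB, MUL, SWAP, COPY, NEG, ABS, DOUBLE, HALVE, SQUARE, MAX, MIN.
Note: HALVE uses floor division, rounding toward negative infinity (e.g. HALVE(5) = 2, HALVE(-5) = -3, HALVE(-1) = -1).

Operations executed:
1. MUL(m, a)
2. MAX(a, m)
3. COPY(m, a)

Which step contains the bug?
Step 3

Trace with buggy code:
Initial: a=6, m=9
After step 1: a=6, m=54
After step 2: a=54, m=54
After step 3: a=54, m=54
Actual final a=54, m=54 ≠ expected a=54, m=108.
Step 3 is the only position where a single-operation replacement can produce the expected result.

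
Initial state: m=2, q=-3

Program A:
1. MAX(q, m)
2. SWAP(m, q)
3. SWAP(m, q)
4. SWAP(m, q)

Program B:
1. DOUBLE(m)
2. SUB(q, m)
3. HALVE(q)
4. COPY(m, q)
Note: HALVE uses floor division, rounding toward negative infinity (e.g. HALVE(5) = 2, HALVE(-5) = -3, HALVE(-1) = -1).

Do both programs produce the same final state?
No

Program A final state: m=2, q=2
Program B final state: m=-4, q=-4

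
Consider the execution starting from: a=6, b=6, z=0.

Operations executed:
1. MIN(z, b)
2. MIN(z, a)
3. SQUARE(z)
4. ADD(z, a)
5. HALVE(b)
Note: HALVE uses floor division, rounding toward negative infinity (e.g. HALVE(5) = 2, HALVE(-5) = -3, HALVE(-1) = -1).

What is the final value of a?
a = 6

Tracing execution:
Step 1: MIN(z, b) → a = 6
Step 2: MIN(z, a) → a = 6
Step 3: SQUARE(z) → a = 6
Step 4: ADD(z, a) → a = 6
Step 5: HALVE(b) → a = 6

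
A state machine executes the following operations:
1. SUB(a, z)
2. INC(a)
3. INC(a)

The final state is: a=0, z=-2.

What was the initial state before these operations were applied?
a=-4, z=-2

Working backwards:
Final state: a=0, z=-2
Before step 3 (INC(a)): a=-1, z=-2
Before step 2 (INC(a)): a=-2, z=-2
Before step 1 (SUB(a, z)): a=-4, z=-2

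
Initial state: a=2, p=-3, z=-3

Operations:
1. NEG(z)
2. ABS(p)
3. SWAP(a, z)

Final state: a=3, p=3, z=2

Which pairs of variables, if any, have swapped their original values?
None

Comparing initial and final values:
z: -3 → 2
a: 2 → 3
p: -3 → 3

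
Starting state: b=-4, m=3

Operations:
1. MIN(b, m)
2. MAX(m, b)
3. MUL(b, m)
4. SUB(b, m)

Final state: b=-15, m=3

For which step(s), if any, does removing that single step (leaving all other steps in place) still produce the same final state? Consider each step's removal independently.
Step(s) 1, 2

Testing removal of each single step:
Without step 1: final = b=-15, m=3 (same)
Without step 2: final = b=-15, m=3 (same)
Without step 3: final = b=-7, m=3 (different)
Without step 4: final = b=-12, m=3 (different)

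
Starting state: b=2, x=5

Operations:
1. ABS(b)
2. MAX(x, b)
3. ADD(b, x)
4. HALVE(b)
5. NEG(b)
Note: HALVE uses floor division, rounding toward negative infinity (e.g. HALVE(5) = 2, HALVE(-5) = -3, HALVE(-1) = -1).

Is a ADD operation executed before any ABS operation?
No

First ADD: step 3
First ABS: step 1
Since 3 > 1, ABS comes first.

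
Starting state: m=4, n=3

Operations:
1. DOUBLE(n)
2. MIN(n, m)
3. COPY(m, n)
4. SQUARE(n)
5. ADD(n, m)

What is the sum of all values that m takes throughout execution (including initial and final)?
24

Values of m at each step:
Initial: m = 4
After step 1: m = 4
After step 2: m = 4
After step 3: m = 4
After step 4: m = 4
After step 5: m = 4
Sum = 4 + 4 + 4 + 4 + 4 + 4 = 24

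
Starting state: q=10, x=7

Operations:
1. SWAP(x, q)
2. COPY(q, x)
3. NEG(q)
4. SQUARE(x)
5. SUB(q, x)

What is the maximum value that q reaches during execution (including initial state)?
10

Values of q at each step:
Initial: q = 10 ← maximum
After step 1: q = 7
After step 2: q = 10
After step 3: q = -10
After step 4: q = -10
After step 5: q = -110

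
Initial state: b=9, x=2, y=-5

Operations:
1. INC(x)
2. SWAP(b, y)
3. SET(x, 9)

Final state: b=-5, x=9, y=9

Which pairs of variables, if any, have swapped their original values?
(b, y)

Comparing initial and final values:
b: 9 → -5
y: -5 → 9
x: 2 → 9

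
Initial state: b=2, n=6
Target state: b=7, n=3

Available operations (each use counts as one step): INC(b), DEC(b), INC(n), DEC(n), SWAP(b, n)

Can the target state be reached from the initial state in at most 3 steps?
Yes

Path (3 steps): INC(b) → INC(n) → SWAP(b, n)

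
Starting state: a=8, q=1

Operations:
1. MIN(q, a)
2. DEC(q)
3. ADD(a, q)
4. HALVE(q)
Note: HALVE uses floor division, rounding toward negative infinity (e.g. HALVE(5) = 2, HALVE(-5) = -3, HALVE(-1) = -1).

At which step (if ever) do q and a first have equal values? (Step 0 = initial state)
Never

q and a never become equal during execution.

Comparing values at each step:
Initial: q=1, a=8
After step 1: q=1, a=8
After step 2: q=0, a=8
After step 3: q=0, a=8
After step 4: q=0, a=8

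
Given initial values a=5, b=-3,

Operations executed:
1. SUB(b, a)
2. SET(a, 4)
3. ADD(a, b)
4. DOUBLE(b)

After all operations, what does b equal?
b = -16

Tracing execution:
Step 1: SUB(b, a) → b = -8
Step 2: SET(a, 4) → b = -8
Step 3: ADD(a, b) → b = -8
Step 4: DOUBLE(b) → b = -16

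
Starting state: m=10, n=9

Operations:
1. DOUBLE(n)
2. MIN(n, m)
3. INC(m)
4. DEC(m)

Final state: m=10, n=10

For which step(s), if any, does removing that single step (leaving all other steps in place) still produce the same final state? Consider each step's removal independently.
None - removing any single step changes the final result

Testing removal of each single step:
Without step 1: final = m=10, n=9 (different)
Without step 2: final = m=10, n=18 (different)
Without step 3: final = m=9, n=10 (different)
Without step 4: final = m=11, n=10 (different)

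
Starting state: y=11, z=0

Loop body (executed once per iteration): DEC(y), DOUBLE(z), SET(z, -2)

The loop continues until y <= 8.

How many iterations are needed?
3

Tracing iterations:
Initial: y=11, z=0
After iteration 1: y=10, z=-2
After iteration 2: y=9, z=-2
After iteration 3: y=8, z=-2
y <= 8 now holds, so the loop exits after 3 iterations.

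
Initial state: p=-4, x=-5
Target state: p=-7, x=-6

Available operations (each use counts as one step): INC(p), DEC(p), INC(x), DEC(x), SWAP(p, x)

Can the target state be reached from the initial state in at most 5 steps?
Yes

Path (4 steps): DEC(p) → DEC(p) → DEC(p) → DEC(x)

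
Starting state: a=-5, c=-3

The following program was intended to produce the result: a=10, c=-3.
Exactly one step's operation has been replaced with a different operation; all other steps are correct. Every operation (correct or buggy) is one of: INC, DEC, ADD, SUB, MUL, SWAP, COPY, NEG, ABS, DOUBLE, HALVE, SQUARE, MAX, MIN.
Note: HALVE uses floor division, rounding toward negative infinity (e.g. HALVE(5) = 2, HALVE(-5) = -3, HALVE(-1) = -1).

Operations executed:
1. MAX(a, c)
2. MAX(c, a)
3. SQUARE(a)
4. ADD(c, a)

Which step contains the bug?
Step 4

Trace with buggy code:
Initial: a=-5, c=-3
After step 1: a=-3, c=-3
After step 2: a=-3, c=-3
After step 3: a=9, c=-3
After step 4: a=9, c=6
Actual final a=9, c=6 ≠ expected a=10, c=-3.
Step 4 is the only position where a single-operation replacement can produce the expected result.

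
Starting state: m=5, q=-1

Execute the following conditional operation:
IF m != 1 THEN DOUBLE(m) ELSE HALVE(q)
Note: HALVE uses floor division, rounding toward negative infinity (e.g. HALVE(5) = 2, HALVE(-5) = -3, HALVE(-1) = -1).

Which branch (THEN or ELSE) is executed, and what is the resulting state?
Branch: THEN, Final state: m=10, q=-1

Evaluating condition: m != 1
m = 5
Condition is True, so THEN branch executes
After DOUBLE(m): m=10, q=-1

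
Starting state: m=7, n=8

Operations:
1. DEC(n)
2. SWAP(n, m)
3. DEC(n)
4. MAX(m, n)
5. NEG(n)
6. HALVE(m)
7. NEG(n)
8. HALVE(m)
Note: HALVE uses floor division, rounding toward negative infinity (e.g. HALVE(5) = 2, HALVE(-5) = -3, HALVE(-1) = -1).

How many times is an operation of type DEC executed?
2

Counting DEC operations:
Step 1: DEC(n) ← DEC
Step 3: DEC(n) ← DEC
Total: 2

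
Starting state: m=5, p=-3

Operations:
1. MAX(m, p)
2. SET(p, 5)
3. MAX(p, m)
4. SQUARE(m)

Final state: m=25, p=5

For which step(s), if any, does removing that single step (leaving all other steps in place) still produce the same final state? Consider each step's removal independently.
Step(s) 1, 2, 3

Testing removal of each single step:
Without step 1: final = m=25, p=5 (same)
Without step 2: final = m=25, p=5 (same)
Without step 3: final = m=25, p=5 (same)
Without step 4: final = m=5, p=5 (different)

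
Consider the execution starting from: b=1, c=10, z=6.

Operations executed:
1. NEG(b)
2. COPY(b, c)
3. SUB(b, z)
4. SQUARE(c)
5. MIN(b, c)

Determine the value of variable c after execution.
c = 100

Tracing execution:
Step 1: NEG(b) → c = 10
Step 2: COPY(b, c) → c = 10
Step 3: SUB(b, z) → c = 10
Step 4: SQUARE(c) → c = 100
Step 5: MIN(b, c) → c = 100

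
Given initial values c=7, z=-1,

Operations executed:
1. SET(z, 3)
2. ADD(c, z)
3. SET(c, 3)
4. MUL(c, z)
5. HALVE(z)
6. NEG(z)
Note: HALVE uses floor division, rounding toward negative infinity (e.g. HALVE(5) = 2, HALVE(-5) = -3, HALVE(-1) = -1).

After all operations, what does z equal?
z = -1

Tracing execution:
Step 1: SET(z, 3) → z = 3
Step 2: ADD(c, z) → z = 3
Step 3: SET(c, 3) → z = 3
Step 4: MUL(c, z) → z = 3
Step 5: HALVE(z) → z = 1
Step 6: NEG(z) → z = -1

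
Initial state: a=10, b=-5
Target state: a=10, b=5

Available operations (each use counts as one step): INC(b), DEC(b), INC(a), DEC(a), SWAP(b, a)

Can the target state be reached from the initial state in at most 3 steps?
No

The target state cannot be reached within 3 steps.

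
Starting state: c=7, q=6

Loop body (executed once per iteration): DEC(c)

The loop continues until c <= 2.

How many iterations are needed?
5

Tracing iterations:
Initial: c=7, q=6
After iteration 1: c=6, q=6
After iteration 2: c=5, q=6
After iteration 3: c=4, q=6
After iteration 4: c=3, q=6
After iteration 5: c=2, q=6
c <= 2 now holds, so the loop exits after 5 iterations.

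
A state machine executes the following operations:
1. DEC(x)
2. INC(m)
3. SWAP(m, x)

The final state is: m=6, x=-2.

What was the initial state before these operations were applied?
m=-3, x=7

Working backwards:
Final state: m=6, x=-2
Before step 3 (SWAP(m, x)): m=-2, x=6
Before step 2 (INC(m)): m=-3, x=6
Before step 1 (DEC(x)): m=-3, x=7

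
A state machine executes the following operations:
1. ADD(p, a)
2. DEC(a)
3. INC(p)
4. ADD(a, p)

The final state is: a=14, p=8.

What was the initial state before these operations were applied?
a=7, p=0

Working backwards:
Final state: a=14, p=8
Before step 4 (ADD(a, p)): a=6, p=8
Before step 3 (INC(p)): a=6, p=7
Before step 2 (DEC(a)): a=7, p=7
Before step 1 (ADD(p, a)): a=7, p=0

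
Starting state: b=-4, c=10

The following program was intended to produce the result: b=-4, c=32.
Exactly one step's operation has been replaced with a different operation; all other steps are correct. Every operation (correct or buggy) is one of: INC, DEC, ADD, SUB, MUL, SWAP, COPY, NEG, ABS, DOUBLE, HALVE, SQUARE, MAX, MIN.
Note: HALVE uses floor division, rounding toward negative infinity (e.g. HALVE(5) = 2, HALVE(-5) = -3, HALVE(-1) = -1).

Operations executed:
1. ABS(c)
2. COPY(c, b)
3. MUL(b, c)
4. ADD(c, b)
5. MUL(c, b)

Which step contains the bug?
Step 3

Trace with buggy code:
Initial: b=-4, c=10
After step 1: b=-4, c=10
After step 2: b=-4, c=-4
After step 3: b=16, c=-4
After step 4: b=16, c=12
After step 5: b=16, c=192
Actual final b=16, c=192 ≠ expected b=-4, c=32.
Step 3 is the only position where a single-operation replacement can produce the expected result.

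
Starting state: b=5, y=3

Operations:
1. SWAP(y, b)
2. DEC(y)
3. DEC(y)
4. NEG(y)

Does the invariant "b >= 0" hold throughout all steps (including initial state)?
Yes

The invariant holds at every step.

State at each step:
Initial: b=5, y=3
After step 1: b=3, y=5
After step 2: b=3, y=4
After step 3: b=3, y=3
After step 4: b=3, y=-3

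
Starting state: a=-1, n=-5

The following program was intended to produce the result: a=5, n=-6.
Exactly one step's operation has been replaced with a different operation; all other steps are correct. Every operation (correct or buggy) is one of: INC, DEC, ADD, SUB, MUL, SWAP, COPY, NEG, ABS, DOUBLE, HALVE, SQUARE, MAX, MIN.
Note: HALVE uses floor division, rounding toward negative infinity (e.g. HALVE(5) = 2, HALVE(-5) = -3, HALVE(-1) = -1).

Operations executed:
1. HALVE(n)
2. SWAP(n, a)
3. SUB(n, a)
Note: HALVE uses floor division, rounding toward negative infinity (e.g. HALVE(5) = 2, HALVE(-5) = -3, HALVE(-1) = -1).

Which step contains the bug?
Step 1

Trace with buggy code:
Initial: a=-1, n=-5
After step 1: a=-1, n=-3
After step 2: a=-3, n=-1
After step 3: a=-3, n=2
Actual final a=-3, n=2 ≠ expected a=5, n=-6.
Step 1 is the only position where a single-operation replacement can produce the expected result.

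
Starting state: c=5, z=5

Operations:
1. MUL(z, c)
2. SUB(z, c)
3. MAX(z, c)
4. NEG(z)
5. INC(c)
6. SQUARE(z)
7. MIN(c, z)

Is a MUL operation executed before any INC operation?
Yes

First MUL: step 1
First INC: step 5
Since 1 < 5, MUL comes first.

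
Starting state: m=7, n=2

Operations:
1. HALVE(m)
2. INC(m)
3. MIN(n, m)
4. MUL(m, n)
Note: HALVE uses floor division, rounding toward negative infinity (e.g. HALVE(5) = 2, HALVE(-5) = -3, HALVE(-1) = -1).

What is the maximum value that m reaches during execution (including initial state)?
8

Values of m at each step:
Initial: m = 7
After step 1: m = 3
After step 2: m = 4
After step 3: m = 4
After step 4: m = 8 ← maximum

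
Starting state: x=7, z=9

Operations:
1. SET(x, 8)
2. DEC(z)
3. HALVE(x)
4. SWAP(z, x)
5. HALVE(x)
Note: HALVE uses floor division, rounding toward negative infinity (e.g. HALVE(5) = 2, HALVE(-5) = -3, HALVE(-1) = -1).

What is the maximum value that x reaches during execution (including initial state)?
8

Values of x at each step:
Initial: x = 7
After step 1: x = 8 ← maximum
After step 2: x = 8
After step 3: x = 4
After step 4: x = 8
After step 5: x = 4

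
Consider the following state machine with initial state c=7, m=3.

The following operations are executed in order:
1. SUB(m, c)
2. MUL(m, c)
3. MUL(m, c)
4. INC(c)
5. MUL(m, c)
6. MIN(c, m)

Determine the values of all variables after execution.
{c: -1568, m: -1568}

Step-by-step execution:
Initial: c=7, m=3
After step 1 (SUB(m, c)): c=7, m=-4
After step 2 (MUL(m, c)): c=7, m=-28
After step 3 (MUL(m, c)): c=7, m=-196
After step 4 (INC(c)): c=8, m=-196
After step 5 (MUL(m, c)): c=8, m=-1568
After step 6 (MIN(c, m)): c=-1568, m=-1568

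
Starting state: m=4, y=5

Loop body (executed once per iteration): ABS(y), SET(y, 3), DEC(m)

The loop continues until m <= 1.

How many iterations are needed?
3

Tracing iterations:
Initial: m=4, y=5
After iteration 1: m=3, y=3
After iteration 2: m=2, y=3
After iteration 3: m=1, y=3
m <= 1 now holds, so the loop exits after 3 iterations.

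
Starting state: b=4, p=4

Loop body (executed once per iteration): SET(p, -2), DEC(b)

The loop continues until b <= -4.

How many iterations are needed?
8

Tracing iterations:
Initial: b=4, p=4
After iteration 1: b=3, p=-2
After iteration 2: b=2, p=-2
After iteration 3: b=1, p=-2
After iteration 4: b=0, p=-2
After iteration 5: b=-1, p=-2
After iteration 6: b=-2, p=-2
After iteration 7: b=-3, p=-2
After iteration 8: b=-4, p=-2
b <= -4 now holds, so the loop exits after 8 iterations.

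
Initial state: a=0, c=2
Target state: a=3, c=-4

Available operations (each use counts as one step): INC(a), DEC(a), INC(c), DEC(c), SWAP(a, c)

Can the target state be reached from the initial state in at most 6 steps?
Yes

Path (6 steps): DEC(a) → DEC(a) → DEC(a) → DEC(a) → INC(c) → SWAP(a, c)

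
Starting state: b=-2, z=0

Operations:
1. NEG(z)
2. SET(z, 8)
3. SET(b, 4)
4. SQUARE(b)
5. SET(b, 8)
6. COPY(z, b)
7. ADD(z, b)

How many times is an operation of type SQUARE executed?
1

Counting SQUARE operations:
Step 4: SQUARE(b) ← SQUARE
Total: 1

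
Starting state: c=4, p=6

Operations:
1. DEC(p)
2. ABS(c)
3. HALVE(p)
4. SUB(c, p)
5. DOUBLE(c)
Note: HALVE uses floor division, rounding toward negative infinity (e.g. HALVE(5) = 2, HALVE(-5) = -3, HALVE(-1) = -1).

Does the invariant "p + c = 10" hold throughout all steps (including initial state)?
No, violated after step 1

The invariant is violated after step 1.

State at each step:
Initial: c=4, p=6
After step 1: c=4, p=5
After step 2: c=4, p=5
After step 3: c=4, p=2
After step 4: c=2, p=2
After step 5: c=4, p=2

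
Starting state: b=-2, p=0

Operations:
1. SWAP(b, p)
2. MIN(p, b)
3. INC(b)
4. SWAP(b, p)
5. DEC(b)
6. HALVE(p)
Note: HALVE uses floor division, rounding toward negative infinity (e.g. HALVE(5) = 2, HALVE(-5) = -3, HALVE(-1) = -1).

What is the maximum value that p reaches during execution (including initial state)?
1

Values of p at each step:
Initial: p = 0
After step 1: p = -2
After step 2: p = -2
After step 3: p = -2
After step 4: p = 1 ← maximum
After step 5: p = 1
After step 6: p = 0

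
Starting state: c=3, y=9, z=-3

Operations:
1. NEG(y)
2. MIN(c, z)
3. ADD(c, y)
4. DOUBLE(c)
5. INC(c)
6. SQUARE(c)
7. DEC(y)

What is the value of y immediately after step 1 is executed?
y = -9

Tracing y through execution:
Initial: y = 9
After step 1 (NEG(y)): y = -9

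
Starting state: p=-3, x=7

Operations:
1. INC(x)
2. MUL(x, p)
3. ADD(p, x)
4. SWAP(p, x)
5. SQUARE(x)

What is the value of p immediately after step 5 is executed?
p = -24

Tracing p through execution:
Initial: p = -3
After step 1 (INC(x)): p = -3
After step 2 (MUL(x, p)): p = -3
After step 3 (ADD(p, x)): p = -27
After step 4 (SWAP(p, x)): p = -24
After step 5 (SQUARE(x)): p = -24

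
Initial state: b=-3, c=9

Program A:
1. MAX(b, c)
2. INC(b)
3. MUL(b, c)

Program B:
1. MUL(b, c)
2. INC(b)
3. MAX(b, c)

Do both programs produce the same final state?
No

Program A final state: b=90, c=9
Program B final state: b=9, c=9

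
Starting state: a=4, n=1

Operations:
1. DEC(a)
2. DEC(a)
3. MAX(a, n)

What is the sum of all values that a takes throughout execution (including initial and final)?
11

Values of a at each step:
Initial: a = 4
After step 1: a = 3
After step 2: a = 2
After step 3: a = 2
Sum = 4 + 3 + 2 + 2 = 11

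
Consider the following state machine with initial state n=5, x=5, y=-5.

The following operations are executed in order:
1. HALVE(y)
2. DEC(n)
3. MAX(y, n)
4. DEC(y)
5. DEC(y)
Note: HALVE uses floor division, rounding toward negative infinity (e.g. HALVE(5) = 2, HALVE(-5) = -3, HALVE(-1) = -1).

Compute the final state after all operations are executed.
{n: 4, x: 5, y: 2}

Step-by-step execution:
Initial: n=5, x=5, y=-5
After step 1 (HALVE(y)): n=5, x=5, y=-3
After step 2 (DEC(n)): n=4, x=5, y=-3
After step 3 (MAX(y, n)): n=4, x=5, y=4
After step 4 (DEC(y)): n=4, x=5, y=3
After step 5 (DEC(y)): n=4, x=5, y=2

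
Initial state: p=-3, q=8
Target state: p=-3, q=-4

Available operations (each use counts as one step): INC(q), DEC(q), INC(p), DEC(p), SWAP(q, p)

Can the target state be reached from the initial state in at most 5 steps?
No

The target state cannot be reached within 5 steps.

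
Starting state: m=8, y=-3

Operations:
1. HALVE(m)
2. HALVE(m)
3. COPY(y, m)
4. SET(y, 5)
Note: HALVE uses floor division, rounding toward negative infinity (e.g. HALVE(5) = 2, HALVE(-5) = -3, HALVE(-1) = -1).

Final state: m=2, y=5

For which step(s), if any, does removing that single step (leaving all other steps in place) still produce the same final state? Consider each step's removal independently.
Step(s) 3

Testing removal of each single step:
Without step 1: final = m=4, y=5 (different)
Without step 2: final = m=4, y=5 (different)
Without step 3: final = m=2, y=5 (same)
Without step 4: final = m=2, y=2 (different)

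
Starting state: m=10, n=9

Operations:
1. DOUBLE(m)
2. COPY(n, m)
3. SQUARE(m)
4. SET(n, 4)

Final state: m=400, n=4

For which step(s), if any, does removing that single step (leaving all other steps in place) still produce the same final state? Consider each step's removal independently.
Step(s) 2

Testing removal of each single step:
Without step 1: final = m=100, n=4 (different)
Without step 2: final = m=400, n=4 (same)
Without step 3: final = m=20, n=4 (different)
Without step 4: final = m=400, n=20 (different)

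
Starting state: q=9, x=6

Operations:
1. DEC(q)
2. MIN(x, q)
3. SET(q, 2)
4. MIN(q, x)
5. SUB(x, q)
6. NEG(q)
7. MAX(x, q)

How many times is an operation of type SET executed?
1

Counting SET operations:
Step 3: SET(q, 2) ← SET
Total: 1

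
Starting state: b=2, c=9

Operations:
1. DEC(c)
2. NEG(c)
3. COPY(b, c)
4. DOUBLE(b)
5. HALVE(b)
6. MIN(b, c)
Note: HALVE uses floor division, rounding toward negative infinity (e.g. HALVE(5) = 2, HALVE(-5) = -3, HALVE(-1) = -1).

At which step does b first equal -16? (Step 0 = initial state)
Step 4

Tracing b:
Initial: b = 2
After step 1: b = 2
After step 2: b = 2
After step 3: b = -8
After step 4: b = -16 ← first occurrence
After step 5: b = -8
After step 6: b = -8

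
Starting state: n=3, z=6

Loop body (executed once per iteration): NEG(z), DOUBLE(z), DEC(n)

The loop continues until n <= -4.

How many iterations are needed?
7

Tracing iterations:
Initial: n=3, z=6
After iteration 1: n=2, z=-12
After iteration 2: n=1, z=24
After iteration 3: n=0, z=-48
After iteration 4: n=-1, z=96
After iteration 5: n=-2, z=-192
After iteration 6: n=-3, z=384
After iteration 7: n=-4, z=-768
n <= -4 now holds, so the loop exits after 7 iterations.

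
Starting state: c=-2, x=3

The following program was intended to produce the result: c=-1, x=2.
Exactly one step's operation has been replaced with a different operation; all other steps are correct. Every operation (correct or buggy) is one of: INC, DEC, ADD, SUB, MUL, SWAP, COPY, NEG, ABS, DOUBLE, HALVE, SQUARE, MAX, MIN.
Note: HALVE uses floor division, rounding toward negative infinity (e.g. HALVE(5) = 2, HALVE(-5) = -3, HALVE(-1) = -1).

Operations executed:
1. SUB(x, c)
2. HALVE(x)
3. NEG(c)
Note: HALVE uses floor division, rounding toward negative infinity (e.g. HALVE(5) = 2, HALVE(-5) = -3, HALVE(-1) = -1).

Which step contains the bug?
Step 3

Trace with buggy code:
Initial: c=-2, x=3
After step 1: c=-2, x=5
After step 2: c=-2, x=2
After step 3: c=2, x=2
Actual final c=2, x=2 ≠ expected c=-1, x=2.
Step 3 is the only position where a single-operation replacement can produce the expected result.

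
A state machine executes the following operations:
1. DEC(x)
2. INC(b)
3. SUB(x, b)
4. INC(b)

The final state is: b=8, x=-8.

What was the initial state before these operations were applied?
b=6, x=0

Working backwards:
Final state: b=8, x=-8
Before step 4 (INC(b)): b=7, x=-8
Before step 3 (SUB(x, b)): b=7, x=-1
Before step 2 (INC(b)): b=6, x=-1
Before step 1 (DEC(x)): b=6, x=0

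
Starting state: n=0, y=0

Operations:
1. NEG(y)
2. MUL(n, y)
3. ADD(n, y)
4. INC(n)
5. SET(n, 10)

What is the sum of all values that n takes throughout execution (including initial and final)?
11

Values of n at each step:
Initial: n = 0
After step 1: n = 0
After step 2: n = 0
After step 3: n = 0
After step 4: n = 1
After step 5: n = 10
Sum = 0 + 0 + 0 + 0 + 1 + 10 = 11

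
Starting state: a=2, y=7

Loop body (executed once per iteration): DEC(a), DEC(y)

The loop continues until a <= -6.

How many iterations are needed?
8

Tracing iterations:
Initial: a=2, y=7
After iteration 1: a=1, y=6
After iteration 2: a=0, y=5
After iteration 3: a=-1, y=4
After iteration 4: a=-2, y=3
After iteration 5: a=-3, y=2
After iteration 6: a=-4, y=1
After iteration 7: a=-5, y=0
After iteration 8: a=-6, y=-1
a <= -6 now holds, so the loop exits after 8 iterations.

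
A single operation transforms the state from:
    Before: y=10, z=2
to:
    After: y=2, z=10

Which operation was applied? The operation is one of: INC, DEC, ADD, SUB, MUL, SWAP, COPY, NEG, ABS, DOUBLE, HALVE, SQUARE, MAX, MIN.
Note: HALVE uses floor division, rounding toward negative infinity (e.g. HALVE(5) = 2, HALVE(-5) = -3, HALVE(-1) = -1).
SWAP(y, z)

Analyzing the change:
Before: y=10, z=2
After: y=2, z=10
Variable y changed from 10 to 2
Variable z changed from 2 to 10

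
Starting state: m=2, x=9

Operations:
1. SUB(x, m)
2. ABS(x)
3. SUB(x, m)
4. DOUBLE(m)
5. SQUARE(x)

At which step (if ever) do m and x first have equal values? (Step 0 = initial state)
Never

m and x never become equal during execution.

Comparing values at each step:
Initial: m=2, x=9
After step 1: m=2, x=7
After step 2: m=2, x=7
After step 3: m=2, x=5
After step 4: m=4, x=5
After step 5: m=4, x=25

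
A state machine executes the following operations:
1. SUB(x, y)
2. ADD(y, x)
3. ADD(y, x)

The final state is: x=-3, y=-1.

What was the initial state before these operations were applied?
x=2, y=5

Working backwards:
Final state: x=-3, y=-1
Before step 3 (ADD(y, x)): x=-3, y=2
Before step 2 (ADD(y, x)): x=-3, y=5
Before step 1 (SUB(x, y)): x=2, y=5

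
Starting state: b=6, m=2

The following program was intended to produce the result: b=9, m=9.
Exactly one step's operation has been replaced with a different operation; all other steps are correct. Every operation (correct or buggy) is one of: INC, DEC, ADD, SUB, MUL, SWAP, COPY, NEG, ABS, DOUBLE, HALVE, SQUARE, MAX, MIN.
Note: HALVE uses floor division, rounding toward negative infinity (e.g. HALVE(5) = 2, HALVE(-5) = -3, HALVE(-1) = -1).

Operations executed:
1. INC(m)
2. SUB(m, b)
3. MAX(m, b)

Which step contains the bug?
Step 2

Trace with buggy code:
Initial: b=6, m=2
After step 1: b=6, m=3
After step 2: b=6, m=-3
After step 3: b=6, m=6
Actual final b=6, m=6 ≠ expected b=9, m=9.
Step 2 is the only position where a single-operation replacement can produce the expected result.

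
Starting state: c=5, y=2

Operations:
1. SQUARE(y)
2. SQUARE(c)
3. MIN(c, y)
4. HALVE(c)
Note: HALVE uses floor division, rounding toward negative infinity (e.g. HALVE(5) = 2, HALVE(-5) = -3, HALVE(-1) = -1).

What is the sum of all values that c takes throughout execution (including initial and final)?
41

Values of c at each step:
Initial: c = 5
After step 1: c = 5
After step 2: c = 25
After step 3: c = 4
After step 4: c = 2
Sum = 5 + 5 + 25 + 4 + 2 = 41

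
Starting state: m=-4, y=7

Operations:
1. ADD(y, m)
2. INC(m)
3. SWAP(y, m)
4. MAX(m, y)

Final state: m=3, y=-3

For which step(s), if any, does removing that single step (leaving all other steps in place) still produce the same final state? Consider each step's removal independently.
Step(s) 4

Testing removal of each single step:
Without step 1: final = m=7, y=-3 (different)
Without step 2: final = m=3, y=-4 (different)
Without step 3: final = m=3, y=3 (different)
Without step 4: final = m=3, y=-3 (same)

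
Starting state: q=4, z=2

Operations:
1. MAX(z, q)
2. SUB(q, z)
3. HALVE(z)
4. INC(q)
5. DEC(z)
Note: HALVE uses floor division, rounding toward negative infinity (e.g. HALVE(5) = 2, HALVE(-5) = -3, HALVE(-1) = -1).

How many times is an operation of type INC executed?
1

Counting INC operations:
Step 4: INC(q) ← INC
Total: 1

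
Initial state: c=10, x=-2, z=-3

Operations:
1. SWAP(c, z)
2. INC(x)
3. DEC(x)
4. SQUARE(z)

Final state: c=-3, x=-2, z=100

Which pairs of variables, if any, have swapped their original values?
None

Comparing initial and final values:
z: -3 → 100
c: 10 → -3
x: -2 → -2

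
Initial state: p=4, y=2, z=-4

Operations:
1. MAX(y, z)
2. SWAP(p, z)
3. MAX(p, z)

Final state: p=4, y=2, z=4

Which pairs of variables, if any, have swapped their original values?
None

Comparing initial and final values:
p: 4 → 4
z: -4 → 4
y: 2 → 2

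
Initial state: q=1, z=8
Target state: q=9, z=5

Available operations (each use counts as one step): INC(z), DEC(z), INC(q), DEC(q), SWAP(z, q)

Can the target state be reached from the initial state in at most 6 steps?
Yes

Path (6 steps): INC(z) → INC(q) → INC(q) → INC(q) → INC(q) → SWAP(z, q)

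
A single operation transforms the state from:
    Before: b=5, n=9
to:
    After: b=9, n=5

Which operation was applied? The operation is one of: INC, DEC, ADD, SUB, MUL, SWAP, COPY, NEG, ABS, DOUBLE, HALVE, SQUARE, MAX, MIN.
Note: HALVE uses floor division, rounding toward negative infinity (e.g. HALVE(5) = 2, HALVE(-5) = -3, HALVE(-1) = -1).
SWAP(b, n)

Analyzing the change:
Before: b=5, n=9
After: b=9, n=5
Variable b changed from 5 to 9
Variable n changed from 9 to 5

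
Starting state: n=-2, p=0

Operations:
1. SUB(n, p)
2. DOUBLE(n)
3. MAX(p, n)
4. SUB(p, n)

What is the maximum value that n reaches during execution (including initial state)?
-2

Values of n at each step:
Initial: n = -2 ← maximum
After step 1: n = -2
After step 2: n = -4
After step 3: n = -4
After step 4: n = -4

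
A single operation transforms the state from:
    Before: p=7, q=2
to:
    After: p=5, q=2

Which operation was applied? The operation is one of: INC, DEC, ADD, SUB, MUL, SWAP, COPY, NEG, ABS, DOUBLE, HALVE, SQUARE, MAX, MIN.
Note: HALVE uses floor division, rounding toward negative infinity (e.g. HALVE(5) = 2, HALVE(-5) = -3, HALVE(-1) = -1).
SUB(p, q)

Analyzing the change:
Before: p=7, q=2
After: p=5, q=2
Variable p changed from 7 to 5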